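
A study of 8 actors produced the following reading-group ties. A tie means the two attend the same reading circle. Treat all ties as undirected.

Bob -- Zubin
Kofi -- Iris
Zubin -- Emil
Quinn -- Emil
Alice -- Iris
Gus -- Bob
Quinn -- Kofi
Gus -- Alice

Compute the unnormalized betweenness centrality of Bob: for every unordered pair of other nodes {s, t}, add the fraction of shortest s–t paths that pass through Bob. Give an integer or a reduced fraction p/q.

9/2

Pairs whose geodesics pass through Bob — Alice–Emil: 1/2; Alice–Zubin: 1; Iris–Zubin: 1/2; Quinn–Gus: 1/2; Emil–Gus: 1; Zubin–Gus: 1.
All other pairs contribute 0.
Summing the contributions gives betweenness(Bob) = 9/2.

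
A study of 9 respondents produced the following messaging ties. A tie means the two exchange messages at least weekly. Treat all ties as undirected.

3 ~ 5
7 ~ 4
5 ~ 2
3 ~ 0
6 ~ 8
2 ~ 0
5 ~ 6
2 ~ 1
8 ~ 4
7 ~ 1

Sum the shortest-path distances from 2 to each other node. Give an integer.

15

Distances from 2: 0:1, 1:1, 3:2, 4:3, 5:1, 6:2, 7:2, 8:3.
Sum = 1 + 1 + 2 + 3 + 1 + 2 + 2 + 3 = 15.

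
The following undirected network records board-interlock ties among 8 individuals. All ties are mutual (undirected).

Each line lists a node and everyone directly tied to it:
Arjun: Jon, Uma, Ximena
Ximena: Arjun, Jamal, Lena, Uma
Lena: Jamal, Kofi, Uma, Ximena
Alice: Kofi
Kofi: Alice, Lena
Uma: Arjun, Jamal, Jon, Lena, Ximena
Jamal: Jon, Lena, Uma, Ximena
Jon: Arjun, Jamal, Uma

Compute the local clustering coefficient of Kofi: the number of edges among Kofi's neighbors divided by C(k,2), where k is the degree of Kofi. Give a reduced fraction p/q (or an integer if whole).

Kofi's neighbors: Alice and Lena (k = 2).
Possible neighbor pairs: C(2,2) = 1. Edges among them: none → e = 0.
Clustering(Kofi) = 0/1.

0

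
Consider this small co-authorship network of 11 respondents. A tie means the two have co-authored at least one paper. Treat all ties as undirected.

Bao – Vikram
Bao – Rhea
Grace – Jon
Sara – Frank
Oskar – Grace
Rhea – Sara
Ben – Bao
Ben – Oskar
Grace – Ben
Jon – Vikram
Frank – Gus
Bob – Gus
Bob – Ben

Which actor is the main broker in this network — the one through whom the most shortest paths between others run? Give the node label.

Ben

Unnormalized betweenness of each node: Bao:16, Ben:20, Bob:19/2, Frank:3, Grace:5, Gus:11/2, Jon:3/2, Oskar:0, Rhea:17/2, Sara:9/2, Vikram:7/2.
Ben has the largest value, 20, making it the main broker — the node through which the most shortest paths run.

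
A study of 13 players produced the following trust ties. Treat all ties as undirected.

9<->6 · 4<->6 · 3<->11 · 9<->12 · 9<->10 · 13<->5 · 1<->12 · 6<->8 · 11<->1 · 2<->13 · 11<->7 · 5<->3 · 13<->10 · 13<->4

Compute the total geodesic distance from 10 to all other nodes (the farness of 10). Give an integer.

30

Distances from 10: 1:3, 2:2, 3:3, 4:2, 5:2, 6:2, 7:5, 8:3, 9:1, 11:4, 12:2, 13:1.
Sum = 3 + 2 + 3 + 2 + 2 + 2 + 5 + 3 + 1 + 4 + 2 + 1 = 30.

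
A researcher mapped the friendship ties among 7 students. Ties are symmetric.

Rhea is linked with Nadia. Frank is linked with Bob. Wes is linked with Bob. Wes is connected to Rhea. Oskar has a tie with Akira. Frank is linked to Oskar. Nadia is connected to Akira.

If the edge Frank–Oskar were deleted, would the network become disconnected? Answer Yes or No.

Even without that edge, Frank still reaches Oskar via Frank – Bob – Wes – Rhea – Nadia – Akira – Oskar, so the network stays connected. Not a bridge.

No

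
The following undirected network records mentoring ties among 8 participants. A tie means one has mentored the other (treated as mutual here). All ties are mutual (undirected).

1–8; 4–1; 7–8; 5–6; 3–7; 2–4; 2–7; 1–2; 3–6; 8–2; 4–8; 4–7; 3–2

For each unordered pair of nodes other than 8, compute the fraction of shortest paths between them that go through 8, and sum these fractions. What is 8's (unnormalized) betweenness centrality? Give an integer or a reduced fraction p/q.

Pairs whose geodesics pass through 8 — 1–7: 1/3.
All other pairs contribute 0.
Summing the contributions gives betweenness(8) = 1/3.

1/3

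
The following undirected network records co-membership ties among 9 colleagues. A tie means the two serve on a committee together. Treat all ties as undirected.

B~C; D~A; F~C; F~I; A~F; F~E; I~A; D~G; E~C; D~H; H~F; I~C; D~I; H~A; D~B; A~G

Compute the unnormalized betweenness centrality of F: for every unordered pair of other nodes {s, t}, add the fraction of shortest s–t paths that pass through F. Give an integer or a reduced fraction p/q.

Pairs whose geodesics pass through F — E–D: 3/5; E–A: 1; E–I: 1/2; E–G: 1; E–H: 1; A–C: 1/2; I–H: 1/3; G–C: 1/4; H–C: 1.
All other pairs contribute 0.
Summing the contributions gives betweenness(F) = 371/60.

371/60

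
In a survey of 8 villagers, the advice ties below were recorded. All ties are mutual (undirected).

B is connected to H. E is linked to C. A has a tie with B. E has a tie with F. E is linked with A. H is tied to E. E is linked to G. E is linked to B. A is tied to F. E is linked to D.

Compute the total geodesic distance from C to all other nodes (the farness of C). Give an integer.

Distances from C: A:2, B:2, D:2, E:1, F:2, G:2, H:2.
Sum = 2 + 2 + 2 + 1 + 2 + 2 + 2 = 13.

13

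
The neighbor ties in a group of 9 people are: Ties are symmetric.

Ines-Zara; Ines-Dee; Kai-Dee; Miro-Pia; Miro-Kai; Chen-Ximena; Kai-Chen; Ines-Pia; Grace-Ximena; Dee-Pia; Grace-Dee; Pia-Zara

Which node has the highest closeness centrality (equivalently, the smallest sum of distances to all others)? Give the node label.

Farness (sum of distances to all others) for each node — Chen:18, Dee:12, Grace:16, Ines:15, Kai:14, Miro:16, Pia:14, Ximena:19, Zara:20.
The smallest farness is 12, for Dee, so Dee has the highest closeness.

Dee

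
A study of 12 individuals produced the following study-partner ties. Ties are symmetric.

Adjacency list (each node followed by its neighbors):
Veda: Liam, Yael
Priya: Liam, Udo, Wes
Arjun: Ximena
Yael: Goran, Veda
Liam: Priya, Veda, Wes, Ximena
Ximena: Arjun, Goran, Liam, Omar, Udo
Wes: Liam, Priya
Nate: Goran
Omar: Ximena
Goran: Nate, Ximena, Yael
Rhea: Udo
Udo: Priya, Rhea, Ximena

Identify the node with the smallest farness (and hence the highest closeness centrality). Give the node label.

Ximena

Farness (sum of distances to all others) for each node — Arjun:27, Goran:22, Liam:20, Nate:32, Omar:27, Priya:25, Rhea:32, Udo:22, Veda:26, Wes:27, Ximena:17, Yael:27.
The smallest farness is 17, for Ximena, so Ximena has the highest closeness.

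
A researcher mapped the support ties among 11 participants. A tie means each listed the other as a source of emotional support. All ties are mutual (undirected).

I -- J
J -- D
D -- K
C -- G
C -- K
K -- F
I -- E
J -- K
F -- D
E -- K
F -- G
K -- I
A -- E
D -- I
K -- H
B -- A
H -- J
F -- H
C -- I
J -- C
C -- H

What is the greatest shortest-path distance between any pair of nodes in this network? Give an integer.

Eccentricity of each node (its greatest distance to any other): A:4, B:5, C:4, D:4, E:3, F:4, G:5, H:4, I:3, J:4, K:3.
The maximum eccentricity is 5, realized for instance by the pair B–G via B – A – E – K – F – G. So the diameter is 5.

5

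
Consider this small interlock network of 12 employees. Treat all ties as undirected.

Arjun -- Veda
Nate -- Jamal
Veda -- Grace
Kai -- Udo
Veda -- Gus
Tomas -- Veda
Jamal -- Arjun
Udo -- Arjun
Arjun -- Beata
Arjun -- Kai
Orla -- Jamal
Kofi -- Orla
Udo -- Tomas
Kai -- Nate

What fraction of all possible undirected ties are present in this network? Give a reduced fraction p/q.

7/33

There are 14 edges and 12 nodes, so the maximum possible is C(12,2) = 66.
Density = 14/66 = 7/33.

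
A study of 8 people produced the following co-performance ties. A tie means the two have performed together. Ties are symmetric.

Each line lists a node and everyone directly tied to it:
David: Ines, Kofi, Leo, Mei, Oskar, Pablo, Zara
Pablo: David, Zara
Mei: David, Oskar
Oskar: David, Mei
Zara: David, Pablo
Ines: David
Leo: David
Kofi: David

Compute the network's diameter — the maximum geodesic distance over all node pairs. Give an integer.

Eccentricity of each node (its greatest distance to any other): David:1, Ines:2, Kofi:2, Leo:2, Mei:2, Oskar:2, Pablo:2, Zara:2.
The maximum eccentricity is 2, realized for instance by the pair Pablo–Ines via Pablo – David – Ines. So the diameter is 2.

2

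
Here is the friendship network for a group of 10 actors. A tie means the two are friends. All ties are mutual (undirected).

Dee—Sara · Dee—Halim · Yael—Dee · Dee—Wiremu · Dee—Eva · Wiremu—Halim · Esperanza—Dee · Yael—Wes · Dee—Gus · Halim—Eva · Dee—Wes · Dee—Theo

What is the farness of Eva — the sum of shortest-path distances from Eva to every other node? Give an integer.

16

Distances from Eva: Dee:1, Esperanza:2, Gus:2, Halim:1, Sara:2, Theo:2, Wes:2, Wiremu:2, Yael:2.
Sum = 1 + 2 + 2 + 1 + 2 + 2 + 2 + 2 + 2 = 16.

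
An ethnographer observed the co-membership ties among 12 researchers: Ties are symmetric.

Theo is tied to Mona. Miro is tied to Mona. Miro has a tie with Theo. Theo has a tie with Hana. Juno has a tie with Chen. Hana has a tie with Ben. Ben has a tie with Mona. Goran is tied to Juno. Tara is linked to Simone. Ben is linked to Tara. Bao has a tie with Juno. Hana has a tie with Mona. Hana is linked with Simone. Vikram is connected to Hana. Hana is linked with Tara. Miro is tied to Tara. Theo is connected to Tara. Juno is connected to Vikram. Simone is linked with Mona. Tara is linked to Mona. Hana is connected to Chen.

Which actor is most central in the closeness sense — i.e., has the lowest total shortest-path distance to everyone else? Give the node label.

Hana

Farness (sum of distances to all others) for each node — Bao:35, Ben:24, Chen:21, Goran:35, Hana:17, Juno:25, Miro:29, Mona:21, Simone:24, Tara:21, Theo:23, Vikram:21.
The smallest farness is 17, for Hana, so Hana has the highest closeness.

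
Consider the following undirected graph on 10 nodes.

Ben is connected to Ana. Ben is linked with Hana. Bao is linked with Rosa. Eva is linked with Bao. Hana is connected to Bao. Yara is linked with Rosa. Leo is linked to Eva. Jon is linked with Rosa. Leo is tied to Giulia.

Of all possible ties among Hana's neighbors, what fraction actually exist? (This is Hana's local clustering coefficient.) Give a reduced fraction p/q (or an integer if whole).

Hana's neighbors: Bao and Ben (k = 2).
Possible neighbor pairs: C(2,2) = 1. Edges among them: none → e = 0.
Clustering(Hana) = 0/1.

0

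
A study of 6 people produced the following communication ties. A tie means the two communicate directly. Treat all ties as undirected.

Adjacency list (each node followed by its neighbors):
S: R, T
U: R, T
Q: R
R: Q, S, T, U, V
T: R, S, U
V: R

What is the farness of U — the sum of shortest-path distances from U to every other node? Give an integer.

Distances from U: Q:2, R:1, S:2, T:1, V:2.
Sum = 2 + 1 + 2 + 1 + 2 = 8.

8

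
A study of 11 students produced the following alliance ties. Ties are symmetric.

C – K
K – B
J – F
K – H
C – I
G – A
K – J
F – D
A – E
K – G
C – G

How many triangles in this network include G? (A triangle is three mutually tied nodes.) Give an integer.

G's neighbors: A, C, and K.
Neighbor pairs that are themselves tied: G–C–K. Each forms one triangle with G, for 1 in total.

1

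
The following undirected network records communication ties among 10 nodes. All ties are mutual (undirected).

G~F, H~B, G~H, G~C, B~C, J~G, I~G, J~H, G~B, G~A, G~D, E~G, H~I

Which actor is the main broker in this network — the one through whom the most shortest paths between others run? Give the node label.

G

Unnormalized betweenness of each node: A:0, B:1/2, C:0, D:0, E:0, F:0, G:30, H:3/2, I:0, J:0.
G has the largest value, 30, making it the main broker — the node through which the most shortest paths run.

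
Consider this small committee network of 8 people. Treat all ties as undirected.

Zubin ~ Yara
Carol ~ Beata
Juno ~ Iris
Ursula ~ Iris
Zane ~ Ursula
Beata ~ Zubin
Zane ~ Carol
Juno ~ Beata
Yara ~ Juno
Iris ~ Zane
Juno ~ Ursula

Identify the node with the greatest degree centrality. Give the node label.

Degrees — Beata:3, Carol:2, Iris:3, Juno:4, Ursula:3, Yara:2, Zane:3, Zubin:2.
The maximum is 4, attained only by Juno.

Juno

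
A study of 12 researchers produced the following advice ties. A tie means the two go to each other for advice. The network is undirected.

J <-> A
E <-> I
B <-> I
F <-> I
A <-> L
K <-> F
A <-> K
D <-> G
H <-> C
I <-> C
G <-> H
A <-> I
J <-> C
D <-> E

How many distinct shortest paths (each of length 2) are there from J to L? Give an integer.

1

The shortest distance is 2, and the only length-2 path is J–A–L. So there is exactly 1 shortest path.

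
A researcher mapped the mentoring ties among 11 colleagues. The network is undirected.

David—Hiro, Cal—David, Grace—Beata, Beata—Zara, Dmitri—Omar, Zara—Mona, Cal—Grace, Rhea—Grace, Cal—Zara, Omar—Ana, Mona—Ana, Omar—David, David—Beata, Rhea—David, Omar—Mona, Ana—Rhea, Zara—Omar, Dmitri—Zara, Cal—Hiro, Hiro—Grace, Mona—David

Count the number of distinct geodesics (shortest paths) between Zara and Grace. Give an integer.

The shortest distance is 2. The length-2 paths are: Zara–Beata–Grace; Zara–Cal–Grace.
That gives 2 distinct shortest paths.

2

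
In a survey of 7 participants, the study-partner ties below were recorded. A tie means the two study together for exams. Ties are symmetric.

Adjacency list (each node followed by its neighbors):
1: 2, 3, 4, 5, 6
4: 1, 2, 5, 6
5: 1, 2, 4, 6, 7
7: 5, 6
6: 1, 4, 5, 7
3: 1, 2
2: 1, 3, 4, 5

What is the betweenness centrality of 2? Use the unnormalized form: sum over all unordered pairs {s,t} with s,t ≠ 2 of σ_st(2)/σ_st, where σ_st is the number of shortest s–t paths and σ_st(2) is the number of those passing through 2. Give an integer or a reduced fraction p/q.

Pairs whose geodesics pass through 2 — 5–3: 1/2; 3–7: 1/3; 3–4: 1/2.
All other pairs contribute 0.
Summing the contributions gives betweenness(2) = 4/3.

4/3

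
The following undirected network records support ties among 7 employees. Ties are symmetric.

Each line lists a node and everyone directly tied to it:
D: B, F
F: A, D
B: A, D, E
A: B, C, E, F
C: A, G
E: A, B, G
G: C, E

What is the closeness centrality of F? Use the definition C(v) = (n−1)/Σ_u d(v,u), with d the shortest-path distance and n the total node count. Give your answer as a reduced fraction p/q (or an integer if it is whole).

6/11

Distances from F: A:1, B:2, C:2, D:1, E:2, G:3. Sum = 11.
n = 7, so closeness = 6/11.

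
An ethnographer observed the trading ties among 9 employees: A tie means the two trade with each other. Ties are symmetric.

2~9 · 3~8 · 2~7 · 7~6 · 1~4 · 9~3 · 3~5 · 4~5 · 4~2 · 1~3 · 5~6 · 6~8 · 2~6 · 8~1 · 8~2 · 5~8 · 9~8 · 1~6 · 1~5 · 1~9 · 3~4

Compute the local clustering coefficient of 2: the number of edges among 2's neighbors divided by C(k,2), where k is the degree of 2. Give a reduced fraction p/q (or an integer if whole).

2's neighbors: 4, 6, 7, 8, and 9 (k = 5).
Possible neighbor pairs: C(5,2) = 10. Edges among them: 6–7, 6–8, 8–9 → e = 3.
Clustering(2) = 3/10.

3/10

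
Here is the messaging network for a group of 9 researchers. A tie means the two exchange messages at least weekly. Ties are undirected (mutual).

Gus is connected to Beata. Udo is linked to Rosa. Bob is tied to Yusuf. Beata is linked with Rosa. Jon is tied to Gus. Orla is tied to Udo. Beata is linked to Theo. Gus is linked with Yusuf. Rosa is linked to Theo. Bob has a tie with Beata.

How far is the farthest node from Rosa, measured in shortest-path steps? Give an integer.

3

Distances from Rosa: Beata:1, Bob:2, Gus:2, Jon:3, Orla:2, Theo:1, Udo:1, Yusuf:3.
The largest is 3 (to Jon and Yusuf), so the eccentricity of Rosa is 3.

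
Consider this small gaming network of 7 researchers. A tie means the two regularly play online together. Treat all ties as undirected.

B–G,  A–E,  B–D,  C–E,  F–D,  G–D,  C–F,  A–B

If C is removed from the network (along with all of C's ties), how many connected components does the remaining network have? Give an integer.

1

C's neighbors (E and F) remain reachable from one another through other ties, so the rest of the network stays in one piece.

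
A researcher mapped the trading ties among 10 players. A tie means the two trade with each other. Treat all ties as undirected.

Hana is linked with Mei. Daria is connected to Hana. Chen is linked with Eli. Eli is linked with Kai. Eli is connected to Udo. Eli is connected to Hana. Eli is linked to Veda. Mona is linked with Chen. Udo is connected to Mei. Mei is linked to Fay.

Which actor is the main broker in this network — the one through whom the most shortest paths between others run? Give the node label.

Eli

Unnormalized betweenness of each node: Chen:8, Daria:0, Eli:26, Fay:0, Hana:13, Kai:0, Mei:9, Mona:0, Udo:5, Veda:0.
Eli has the largest value, 26, making it the main broker — the node through which the most shortest paths run.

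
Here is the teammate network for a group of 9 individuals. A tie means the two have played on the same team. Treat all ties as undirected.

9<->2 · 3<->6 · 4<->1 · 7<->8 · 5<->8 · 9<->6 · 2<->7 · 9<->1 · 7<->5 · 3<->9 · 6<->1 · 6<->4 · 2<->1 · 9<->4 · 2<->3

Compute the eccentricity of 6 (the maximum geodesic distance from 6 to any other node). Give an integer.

4

Distances from 6: 1:1, 2:2, 3:1, 4:1, 5:4, 7:3, 8:4, 9:1.
The largest is 4 (to 8 and 5), so the eccentricity of 6 is 4.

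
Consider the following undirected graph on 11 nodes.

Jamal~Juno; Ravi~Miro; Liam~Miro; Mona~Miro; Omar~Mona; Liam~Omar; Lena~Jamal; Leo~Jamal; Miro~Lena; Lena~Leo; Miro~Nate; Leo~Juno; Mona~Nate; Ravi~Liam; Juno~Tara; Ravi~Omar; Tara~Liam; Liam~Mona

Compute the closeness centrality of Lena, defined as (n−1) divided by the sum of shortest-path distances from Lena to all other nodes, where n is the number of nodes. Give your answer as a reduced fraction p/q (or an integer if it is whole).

Distances from Lena: Jamal:1, Juno:2, Leo:1, Liam:2, Miro:1, Mona:2, Nate:2, Omar:3, Ravi:2, Tara:3. Sum = 19.
n = 11, so closeness = 10/19.

10/19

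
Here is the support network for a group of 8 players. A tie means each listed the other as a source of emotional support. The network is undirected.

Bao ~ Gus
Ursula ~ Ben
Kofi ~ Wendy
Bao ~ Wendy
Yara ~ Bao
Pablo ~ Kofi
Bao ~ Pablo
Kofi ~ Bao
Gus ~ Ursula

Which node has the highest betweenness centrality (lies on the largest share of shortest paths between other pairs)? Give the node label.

Unnormalized betweenness of each node: Bao:31/2, Ben:0, Gus:10, Kofi:1/2, Pablo:0, Ursula:6, Wendy:0, Yara:0.
Bao has the largest value, 31/2, making it the main broker — the node through which the most shortest paths run.

Bao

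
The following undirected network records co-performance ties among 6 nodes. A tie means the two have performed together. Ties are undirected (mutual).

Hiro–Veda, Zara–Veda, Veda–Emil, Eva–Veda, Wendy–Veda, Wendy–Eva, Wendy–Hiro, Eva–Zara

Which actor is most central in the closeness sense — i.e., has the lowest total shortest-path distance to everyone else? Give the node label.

Veda

Farness (sum of distances to all others) for each node — Emil:9, Eva:7, Hiro:8, Veda:5, Wendy:7, Zara:8.
The smallest farness is 5, for Veda, so Veda has the highest closeness.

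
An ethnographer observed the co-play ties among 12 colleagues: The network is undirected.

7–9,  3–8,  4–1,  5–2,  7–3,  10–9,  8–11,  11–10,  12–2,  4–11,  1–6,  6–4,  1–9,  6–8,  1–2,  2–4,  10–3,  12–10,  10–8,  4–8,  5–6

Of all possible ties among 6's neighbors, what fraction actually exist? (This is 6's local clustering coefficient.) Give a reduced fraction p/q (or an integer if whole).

1/3

6's neighbors: 1, 4, 5, and 8 (k = 4).
Possible neighbor pairs: C(4,2) = 6. Edges among them: 1–4, 4–8 → e = 2.
Clustering(6) = 2/6 = 1/3.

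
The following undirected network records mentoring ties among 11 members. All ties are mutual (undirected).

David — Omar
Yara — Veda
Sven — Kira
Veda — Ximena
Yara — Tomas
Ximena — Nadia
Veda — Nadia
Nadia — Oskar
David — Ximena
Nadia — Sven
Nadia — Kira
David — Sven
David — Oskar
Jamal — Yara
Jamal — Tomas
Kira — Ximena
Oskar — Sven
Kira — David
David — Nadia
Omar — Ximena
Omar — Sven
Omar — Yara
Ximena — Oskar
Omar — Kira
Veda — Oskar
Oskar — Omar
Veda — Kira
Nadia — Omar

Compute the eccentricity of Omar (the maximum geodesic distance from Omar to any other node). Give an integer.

2

Distances from Omar: David:1, Jamal:2, Kira:1, Nadia:1, Oskar:1, Sven:1, Tomas:2, Veda:2, Ximena:1, Yara:1.
The largest is 2 (to Jamal, Tomas, and Veda), so the eccentricity of Omar is 2.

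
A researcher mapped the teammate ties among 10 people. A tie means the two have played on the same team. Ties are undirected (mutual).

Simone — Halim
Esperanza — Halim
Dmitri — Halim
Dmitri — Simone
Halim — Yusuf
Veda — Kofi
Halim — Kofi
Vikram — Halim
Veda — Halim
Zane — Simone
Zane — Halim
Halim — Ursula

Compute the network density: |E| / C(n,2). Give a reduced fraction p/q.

There are 12 edges and 10 nodes, so the maximum possible is C(10,2) = 45.
Density = 12/45 = 4/15.

4/15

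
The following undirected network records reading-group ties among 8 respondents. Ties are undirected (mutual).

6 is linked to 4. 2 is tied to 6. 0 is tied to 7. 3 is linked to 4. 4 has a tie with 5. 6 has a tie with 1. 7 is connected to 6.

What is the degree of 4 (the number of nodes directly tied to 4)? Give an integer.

3

4 is directly tied to 3, 5, and 6. That is 3 neighbors, so the degree of 4 is 3.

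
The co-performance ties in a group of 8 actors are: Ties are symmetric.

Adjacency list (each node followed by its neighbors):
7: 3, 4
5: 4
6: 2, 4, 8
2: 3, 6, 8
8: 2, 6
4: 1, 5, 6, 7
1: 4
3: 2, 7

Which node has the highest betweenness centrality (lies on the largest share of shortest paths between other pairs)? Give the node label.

4

Unnormalized betweenness of each node: 1:0, 2:5/2, 3:3/2, 4:25/2, 5:0, 6:13/2, 7:3, 8:0.
4 has the largest value, 25/2, making it the main broker — the node through which the most shortest paths run.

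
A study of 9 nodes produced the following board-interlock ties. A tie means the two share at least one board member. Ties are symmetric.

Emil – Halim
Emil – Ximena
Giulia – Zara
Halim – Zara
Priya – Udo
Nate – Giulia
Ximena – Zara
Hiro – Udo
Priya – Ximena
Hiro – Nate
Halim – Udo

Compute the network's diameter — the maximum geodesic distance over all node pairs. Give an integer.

4

Eccentricity of each node (its greatest distance to any other): Emil:4, Giulia:3, Halim:3, Hiro:3, Nate:4, Priya:3, Udo:3, Ximena:3, Zara:3.
The maximum eccentricity is 4, realized for instance by the pair Nate–Emil via Nate – Hiro – Udo – Halim – Emil. So the diameter is 4.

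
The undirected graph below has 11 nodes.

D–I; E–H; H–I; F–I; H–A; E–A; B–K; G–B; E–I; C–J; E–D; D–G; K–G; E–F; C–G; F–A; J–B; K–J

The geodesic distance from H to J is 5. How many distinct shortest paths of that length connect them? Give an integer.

The shortest distance is 5. The length-5 paths are: H–I–D–G–K–J; H–E–D–G–K–J; H–I–D–G–C–J; H–E–D–G–C–J; H–I–D–G–B–J; H–E–D–G–B–J.
That gives 6 distinct shortest paths.

6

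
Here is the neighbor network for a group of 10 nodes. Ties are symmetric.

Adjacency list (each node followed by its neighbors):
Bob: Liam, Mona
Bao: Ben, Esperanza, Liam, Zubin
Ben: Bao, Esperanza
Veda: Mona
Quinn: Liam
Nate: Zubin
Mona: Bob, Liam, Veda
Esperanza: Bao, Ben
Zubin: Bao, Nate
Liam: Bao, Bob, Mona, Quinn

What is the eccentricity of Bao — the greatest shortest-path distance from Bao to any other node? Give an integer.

Distances from Bao: Ben:1, Bob:2, Esperanza:1, Liam:1, Mona:2, Nate:2, Quinn:2, Veda:3, Zubin:1.
The largest is 3 (to Veda), so the eccentricity of Bao is 3.

3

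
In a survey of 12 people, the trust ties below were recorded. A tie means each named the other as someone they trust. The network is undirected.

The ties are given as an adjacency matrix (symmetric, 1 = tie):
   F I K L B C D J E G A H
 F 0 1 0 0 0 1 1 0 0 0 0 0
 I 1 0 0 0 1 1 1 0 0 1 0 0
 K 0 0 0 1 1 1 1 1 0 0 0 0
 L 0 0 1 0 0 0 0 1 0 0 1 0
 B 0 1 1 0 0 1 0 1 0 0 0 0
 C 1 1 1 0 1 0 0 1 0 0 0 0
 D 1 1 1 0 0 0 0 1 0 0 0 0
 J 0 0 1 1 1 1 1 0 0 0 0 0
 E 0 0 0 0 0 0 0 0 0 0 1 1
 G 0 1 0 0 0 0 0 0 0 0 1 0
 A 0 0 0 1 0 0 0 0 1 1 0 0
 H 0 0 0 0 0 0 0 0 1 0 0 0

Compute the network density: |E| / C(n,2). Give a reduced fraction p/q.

There are 21 edges and 12 nodes, so the maximum possible is C(12,2) = 66.
Density = 21/66 = 7/22.

7/22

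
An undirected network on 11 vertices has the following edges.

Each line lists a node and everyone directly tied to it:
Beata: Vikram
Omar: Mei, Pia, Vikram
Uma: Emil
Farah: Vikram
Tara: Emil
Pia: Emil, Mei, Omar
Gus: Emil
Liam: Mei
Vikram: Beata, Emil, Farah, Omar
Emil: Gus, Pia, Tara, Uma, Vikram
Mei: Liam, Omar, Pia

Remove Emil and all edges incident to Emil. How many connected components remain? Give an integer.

4

Without Emil, the remaining ties split the others into: {Beata, Farah, Liam, Mei, Omar, Pia, Vikram}; {Tara}; {Gus}; {Uma}.
That's 4 separate components.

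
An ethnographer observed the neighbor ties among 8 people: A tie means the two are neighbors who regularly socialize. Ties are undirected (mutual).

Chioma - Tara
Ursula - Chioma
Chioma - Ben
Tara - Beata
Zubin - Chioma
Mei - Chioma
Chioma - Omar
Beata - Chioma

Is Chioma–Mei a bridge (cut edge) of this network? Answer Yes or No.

Yes

Without the Chioma–Mei edge there is no alternate route between Chioma and Mei, so the network disconnects. It is a bridge.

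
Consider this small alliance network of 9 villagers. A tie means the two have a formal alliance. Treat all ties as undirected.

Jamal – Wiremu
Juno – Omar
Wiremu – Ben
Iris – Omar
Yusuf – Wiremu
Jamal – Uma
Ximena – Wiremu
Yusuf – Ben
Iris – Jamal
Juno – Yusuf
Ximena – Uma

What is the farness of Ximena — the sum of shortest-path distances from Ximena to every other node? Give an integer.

Distances from Ximena: Ben:2, Iris:3, Jamal:2, Juno:3, Omar:4, Uma:1, Wiremu:1, Yusuf:2.
Sum = 2 + 3 + 2 + 3 + 4 + 1 + 1 + 2 = 18.

18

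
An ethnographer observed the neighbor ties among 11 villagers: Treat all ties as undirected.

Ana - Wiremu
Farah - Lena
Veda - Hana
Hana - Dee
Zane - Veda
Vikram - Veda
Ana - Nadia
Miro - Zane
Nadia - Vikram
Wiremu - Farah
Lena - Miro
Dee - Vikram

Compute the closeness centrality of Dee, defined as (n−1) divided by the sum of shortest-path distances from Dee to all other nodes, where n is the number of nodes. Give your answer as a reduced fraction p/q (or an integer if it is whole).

1/3

Distances from Dee: Ana:3, Farah:5, Hana:1, Lena:5, Miro:4, Nadia:2, Veda:2, Vikram:1, Wiremu:4, Zane:3. Sum = 30.
n = 11, so closeness = 10/30 = 1/3.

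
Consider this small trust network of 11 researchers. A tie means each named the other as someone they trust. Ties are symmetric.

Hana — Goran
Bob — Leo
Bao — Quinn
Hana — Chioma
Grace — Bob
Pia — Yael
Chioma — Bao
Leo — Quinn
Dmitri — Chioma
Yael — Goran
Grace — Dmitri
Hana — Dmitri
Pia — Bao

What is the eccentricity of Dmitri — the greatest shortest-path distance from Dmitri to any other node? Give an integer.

3

Distances from Dmitri: Bao:2, Bob:2, Chioma:1, Goran:2, Grace:1, Hana:1, Leo:3, Pia:3, Quinn:3, Yael:3.
The largest is 3 (to Leo, Yael, Quinn, and Pia), so the eccentricity of Dmitri is 3.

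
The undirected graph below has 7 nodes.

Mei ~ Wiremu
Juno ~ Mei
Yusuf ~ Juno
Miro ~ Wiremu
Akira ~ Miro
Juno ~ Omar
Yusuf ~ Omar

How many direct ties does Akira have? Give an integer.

Akira is directly tied to Miro. That is 1 neighbor, so the degree of Akira is 1.

1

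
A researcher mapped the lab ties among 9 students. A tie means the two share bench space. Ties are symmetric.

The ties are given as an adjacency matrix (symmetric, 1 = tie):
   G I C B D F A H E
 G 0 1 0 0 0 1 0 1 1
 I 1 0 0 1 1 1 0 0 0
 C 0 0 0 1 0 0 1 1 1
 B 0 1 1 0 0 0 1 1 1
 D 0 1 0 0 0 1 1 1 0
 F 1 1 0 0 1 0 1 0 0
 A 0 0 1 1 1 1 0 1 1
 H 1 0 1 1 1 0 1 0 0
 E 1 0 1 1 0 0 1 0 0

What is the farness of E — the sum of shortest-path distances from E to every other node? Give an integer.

12

Distances from E: A:1, B:1, C:1, D:2, F:2, G:1, H:2, I:2.
Sum = 1 + 1 + 1 + 2 + 2 + 1 + 2 + 2 = 12.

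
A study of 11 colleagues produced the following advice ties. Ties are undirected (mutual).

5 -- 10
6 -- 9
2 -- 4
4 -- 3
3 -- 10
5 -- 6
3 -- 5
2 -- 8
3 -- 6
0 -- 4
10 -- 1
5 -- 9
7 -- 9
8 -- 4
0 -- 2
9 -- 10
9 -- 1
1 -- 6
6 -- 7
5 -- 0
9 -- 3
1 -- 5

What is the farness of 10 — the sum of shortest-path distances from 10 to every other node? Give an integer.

18

Distances from 10: 0:2, 1:1, 2:3, 3:1, 4:2, 5:1, 6:2, 7:2, 8:3, 9:1.
Sum = 2 + 1 + 3 + 1 + 2 + 1 + 2 + 2 + 3 + 1 = 18.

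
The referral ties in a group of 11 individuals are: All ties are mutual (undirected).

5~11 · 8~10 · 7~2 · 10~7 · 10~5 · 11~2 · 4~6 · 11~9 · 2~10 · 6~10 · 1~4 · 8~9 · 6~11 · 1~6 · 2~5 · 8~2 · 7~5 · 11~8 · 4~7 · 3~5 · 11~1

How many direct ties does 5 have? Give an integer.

5

5 is directly tied to 2, 3, 7, 10, and 11. That is 5 neighbors, so the degree of 5 is 5.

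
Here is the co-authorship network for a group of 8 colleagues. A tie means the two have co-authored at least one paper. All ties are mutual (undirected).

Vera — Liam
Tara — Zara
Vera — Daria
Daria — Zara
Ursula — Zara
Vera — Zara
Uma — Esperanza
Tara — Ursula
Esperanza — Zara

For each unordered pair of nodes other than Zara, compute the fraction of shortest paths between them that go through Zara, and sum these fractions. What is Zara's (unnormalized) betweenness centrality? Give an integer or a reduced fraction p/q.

16

Pairs whose geodesics pass through Zara — Vera–Tara: 1; Vera–Ursula: 1; Vera–Esperanza: 1; Vera–Uma: 1; Tara–Liam: 1; Tara–Esperanza: 1; Tara–Daria: 1; Tara–Uma: 1; Liam–Ursula: 1; Liam–Esperanza: 1; Liam–Uma: 1; Ursula–Esperanza: 1; Ursula–Daria: 1; Ursula–Uma: 1 … (+2 more pairs).
All other pairs contribute 0.
Summing the contributions gives betweenness(Zara) = 16.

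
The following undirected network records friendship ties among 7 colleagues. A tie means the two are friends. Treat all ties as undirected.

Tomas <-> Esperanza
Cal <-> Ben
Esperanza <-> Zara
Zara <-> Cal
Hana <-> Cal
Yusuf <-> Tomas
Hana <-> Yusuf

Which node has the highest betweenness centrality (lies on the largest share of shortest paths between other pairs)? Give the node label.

Cal

Unnormalized betweenness of each node: Ben:0, Cal:7, Esperanza:5/2, Hana:7/2, Tomas:2, Yusuf:5/2, Zara:7/2.
Cal has the largest value, 7, making it the main broker — the node through which the most shortest paths run.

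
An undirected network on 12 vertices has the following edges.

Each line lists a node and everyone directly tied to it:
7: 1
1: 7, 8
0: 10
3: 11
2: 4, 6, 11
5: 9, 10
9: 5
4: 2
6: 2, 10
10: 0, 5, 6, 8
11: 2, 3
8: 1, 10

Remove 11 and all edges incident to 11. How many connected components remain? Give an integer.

2

Without 11, the remaining ties split the others into: {0, 1, 2, 4, 5, 6, 7, 8, 9, 10}; {3}.
That's 2 separate components.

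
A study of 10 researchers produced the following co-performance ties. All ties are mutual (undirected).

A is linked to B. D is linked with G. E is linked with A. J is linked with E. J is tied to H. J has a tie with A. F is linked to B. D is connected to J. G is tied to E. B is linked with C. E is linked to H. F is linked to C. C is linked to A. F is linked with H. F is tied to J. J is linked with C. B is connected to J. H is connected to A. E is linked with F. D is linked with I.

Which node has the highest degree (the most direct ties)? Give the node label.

J

Degrees — A:5, B:4, C:4, D:3, E:5, F:5, G:2, H:4, I:1, J:7.
The maximum is 7, attained only by J.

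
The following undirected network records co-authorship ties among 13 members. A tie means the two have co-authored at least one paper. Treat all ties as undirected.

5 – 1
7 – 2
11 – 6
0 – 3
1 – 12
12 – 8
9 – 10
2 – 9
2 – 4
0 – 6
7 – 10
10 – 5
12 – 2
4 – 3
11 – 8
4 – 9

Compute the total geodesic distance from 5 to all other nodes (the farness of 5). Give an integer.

Distances from 5: 0:5, 1:1, 2:3, 3:4, 4:3, 6:5, 7:2, 8:3, 9:2, 10:1, 11:4, 12:2.
Sum = 5 + 1 + 3 + 4 + 3 + 5 + 2 + 3 + 2 + 1 + 4 + 2 = 35.

35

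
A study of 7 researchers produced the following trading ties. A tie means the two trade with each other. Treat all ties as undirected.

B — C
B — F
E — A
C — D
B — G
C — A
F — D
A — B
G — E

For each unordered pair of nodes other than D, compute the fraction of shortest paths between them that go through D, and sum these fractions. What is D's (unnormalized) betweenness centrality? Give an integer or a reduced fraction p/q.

Pairs whose geodesics pass through D — C–F: 1/2.
All other pairs contribute 0.
Summing the contributions gives betweenness(D) = 1/2.

1/2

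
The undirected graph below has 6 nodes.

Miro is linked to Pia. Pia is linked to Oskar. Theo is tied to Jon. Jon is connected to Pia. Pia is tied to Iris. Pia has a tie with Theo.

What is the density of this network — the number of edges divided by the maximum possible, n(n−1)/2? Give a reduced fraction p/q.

2/5

There are 6 edges and 6 nodes, so the maximum possible is C(6,2) = 15.
Density = 6/15 = 2/5.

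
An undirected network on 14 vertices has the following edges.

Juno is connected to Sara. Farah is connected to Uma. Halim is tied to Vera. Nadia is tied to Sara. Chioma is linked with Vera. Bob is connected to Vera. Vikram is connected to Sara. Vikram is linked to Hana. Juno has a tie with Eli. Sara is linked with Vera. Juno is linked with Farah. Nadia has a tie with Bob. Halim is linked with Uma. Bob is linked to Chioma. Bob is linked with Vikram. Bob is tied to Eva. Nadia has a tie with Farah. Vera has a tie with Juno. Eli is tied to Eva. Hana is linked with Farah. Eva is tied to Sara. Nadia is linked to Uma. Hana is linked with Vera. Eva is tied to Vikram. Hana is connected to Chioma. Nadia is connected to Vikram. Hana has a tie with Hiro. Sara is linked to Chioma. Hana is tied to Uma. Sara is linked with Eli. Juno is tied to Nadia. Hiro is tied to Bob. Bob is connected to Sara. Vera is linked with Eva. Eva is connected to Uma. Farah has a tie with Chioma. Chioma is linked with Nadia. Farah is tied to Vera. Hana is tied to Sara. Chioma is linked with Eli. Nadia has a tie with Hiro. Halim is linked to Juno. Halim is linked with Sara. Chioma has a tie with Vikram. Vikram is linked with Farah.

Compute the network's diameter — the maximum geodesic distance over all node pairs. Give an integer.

3

Eccentricity of each node (its greatest distance to any other): Bob:2, Chioma:2, Eli:3, Eva:2, Farah:2, Halim:3, Hana:2, Hiro:3, Juno:2, Nadia:2, Sara:2, Uma:2, Vera:2, Vikram:2.
The maximum eccentricity is 3, realized for instance by the pair Halim–Hiro via Halim – Uma – Hana – Hiro. So the diameter is 3.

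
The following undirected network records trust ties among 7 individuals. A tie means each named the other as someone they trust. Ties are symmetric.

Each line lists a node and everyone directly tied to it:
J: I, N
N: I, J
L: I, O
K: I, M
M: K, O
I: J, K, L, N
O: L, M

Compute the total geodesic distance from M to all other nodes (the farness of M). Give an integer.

12

Distances from M: I:2, J:3, K:1, L:2, N:3, O:1.
Sum = 2 + 3 + 1 + 2 + 3 + 1 = 12.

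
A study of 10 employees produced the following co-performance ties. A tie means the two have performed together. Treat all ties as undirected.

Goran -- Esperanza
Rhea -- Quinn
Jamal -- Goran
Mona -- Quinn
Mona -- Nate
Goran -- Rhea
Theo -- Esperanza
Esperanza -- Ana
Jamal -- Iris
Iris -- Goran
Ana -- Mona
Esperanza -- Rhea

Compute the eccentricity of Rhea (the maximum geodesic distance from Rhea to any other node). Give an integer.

Distances from Rhea: Ana:2, Esperanza:1, Goran:1, Iris:2, Jamal:2, Mona:2, Nate:3, Quinn:1, Theo:2.
The largest is 3 (to Nate), so the eccentricity of Rhea is 3.

3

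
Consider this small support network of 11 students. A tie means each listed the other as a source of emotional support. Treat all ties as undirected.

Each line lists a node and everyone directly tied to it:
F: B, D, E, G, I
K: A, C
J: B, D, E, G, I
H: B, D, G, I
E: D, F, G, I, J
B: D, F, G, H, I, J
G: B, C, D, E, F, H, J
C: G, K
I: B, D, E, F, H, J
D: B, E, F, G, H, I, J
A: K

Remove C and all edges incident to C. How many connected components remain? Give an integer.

Without C, the remaining ties split the others into: {B, D, E, F, G, H, I, J}; {A, K}.
That's 2 separate components.

2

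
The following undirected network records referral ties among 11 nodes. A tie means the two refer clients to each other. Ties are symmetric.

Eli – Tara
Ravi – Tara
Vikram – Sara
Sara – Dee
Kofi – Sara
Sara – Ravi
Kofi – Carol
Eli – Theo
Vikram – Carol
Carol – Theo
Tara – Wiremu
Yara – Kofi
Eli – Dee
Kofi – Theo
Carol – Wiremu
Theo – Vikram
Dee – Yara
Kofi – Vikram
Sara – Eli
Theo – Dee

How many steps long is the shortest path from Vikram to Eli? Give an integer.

One shortest route is Vikram – Sara – Eli, which uses 2 edges, and Vikram and Eli are not directly tied, so nothing shorter exists. So d(Vikram,Eli) = 2.

2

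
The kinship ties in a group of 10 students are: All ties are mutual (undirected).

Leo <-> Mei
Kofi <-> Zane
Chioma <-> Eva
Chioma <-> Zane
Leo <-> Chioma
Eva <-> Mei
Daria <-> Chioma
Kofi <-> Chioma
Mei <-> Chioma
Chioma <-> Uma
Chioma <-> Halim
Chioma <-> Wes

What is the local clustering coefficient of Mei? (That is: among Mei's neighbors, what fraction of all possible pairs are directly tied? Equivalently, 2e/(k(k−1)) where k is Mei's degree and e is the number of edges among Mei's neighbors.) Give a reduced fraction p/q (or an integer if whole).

2/3

Mei's neighbors: Chioma, Eva, and Leo (k = 3).
Possible neighbor pairs: C(3,2) = 3. Edges among them: Chioma–Eva, Chioma–Leo → e = 2.
Clustering(Mei) = 2/3.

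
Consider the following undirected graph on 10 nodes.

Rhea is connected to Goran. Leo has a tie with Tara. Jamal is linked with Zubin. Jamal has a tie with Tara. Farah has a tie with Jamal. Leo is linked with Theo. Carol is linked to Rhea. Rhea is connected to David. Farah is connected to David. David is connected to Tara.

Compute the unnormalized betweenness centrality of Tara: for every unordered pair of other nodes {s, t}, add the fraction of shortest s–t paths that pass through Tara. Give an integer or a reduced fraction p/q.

Pairs whose geodesics pass through Tara — Goran–Theo: 1; Goran–Leo: 1; Goran–Zubin: 1/2; Goran–Jamal: 1/2; Rhea–Theo: 1; Rhea–Leo: 1; Rhea–Zubin: 1/2; Rhea–Jamal: 1/2; Farah–Theo: 2/2; Farah–Leo: 2/2; Theo–Carol: 1; Theo–David: 1; Theo–Zubin: 1; Theo–Jamal: 1 … (+8 more pairs).
All other pairs contribute 0.
Summing the contributions gives betweenness(Tara) = 18.

18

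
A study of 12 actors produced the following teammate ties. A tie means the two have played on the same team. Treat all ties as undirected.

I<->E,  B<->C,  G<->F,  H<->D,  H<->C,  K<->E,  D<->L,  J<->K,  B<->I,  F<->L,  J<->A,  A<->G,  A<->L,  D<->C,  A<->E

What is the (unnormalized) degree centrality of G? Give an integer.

G is directly tied to A and F. That is 2 neighbors, so the degree of G is 2.

2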